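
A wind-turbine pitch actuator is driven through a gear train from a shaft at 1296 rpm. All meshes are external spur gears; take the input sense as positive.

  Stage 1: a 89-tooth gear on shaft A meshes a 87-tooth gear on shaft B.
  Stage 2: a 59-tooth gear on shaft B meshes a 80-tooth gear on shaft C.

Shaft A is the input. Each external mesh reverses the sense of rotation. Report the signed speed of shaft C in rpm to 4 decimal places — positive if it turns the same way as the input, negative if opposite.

Stage 1 [89T→87T]: ω = 1296.0000×89/87 = 1325.7931 rpm, dir flips to −; running = −1325.7931
Stage 2 [59T→80T]: ω = 1325.7931×59/80 = 977.7724 rpm, dir flips to +; running = +977.7724

+977.7724 rpm (same as input, |ω| = 977.7724 rpm)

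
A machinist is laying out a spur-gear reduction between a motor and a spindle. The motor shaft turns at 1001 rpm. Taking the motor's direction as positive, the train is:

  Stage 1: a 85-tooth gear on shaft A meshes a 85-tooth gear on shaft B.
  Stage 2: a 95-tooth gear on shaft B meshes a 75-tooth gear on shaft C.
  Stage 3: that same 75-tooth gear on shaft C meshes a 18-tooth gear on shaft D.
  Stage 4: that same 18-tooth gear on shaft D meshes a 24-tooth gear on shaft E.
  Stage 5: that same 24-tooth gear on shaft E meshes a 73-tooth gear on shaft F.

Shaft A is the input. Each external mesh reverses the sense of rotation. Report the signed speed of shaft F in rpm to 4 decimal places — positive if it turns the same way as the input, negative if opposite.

-1302.6712 rpm (opposite to input, |ω| = 1302.6712 rpm)

Stage 1 [85T→85T]: ω = 1001.0000×85/85 = 1001.0000 rpm, dir flips to −; running = −1001.0000
Stage 2 [95T→75T]: ω = 1001.0000×95/75 = 1267.9333 rpm, dir flips to +; running = +1267.9333
Stage 3 [75T→18T]: ω = 1267.9333×75/18 = 5283.0556 rpm, dir flips to −; running = −5283.0556
Stage 4 [18T→24T]: ω = 5283.0556×18/24 = 3962.2917 rpm, dir flips to +; running = +3962.2917
Stage 5 [24T→73T]: ω = 3962.2917×24/73 = 1302.6712 rpm, dir flips to −; running = −1302.6712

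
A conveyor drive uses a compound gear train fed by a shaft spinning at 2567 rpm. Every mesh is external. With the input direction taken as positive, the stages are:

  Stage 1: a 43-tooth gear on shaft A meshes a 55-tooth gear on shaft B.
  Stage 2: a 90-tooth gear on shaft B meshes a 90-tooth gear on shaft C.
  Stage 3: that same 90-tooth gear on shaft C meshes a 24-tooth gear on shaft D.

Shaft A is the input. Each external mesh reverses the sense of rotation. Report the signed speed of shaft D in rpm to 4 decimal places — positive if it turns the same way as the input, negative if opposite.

-7525.9773 rpm (opposite to input, |ω| = 7525.9773 rpm)

Stage 1 [43T→55T]: ω = 2567.0000×43/55 = 2006.9273 rpm, dir flips to −; running = −2006.9273
Stage 2 [90T→90T]: ω = 2006.9273×90/90 = 2006.9273 rpm, dir flips to +; running = +2006.9273
Stage 3 [90T→24T]: ω = 2006.9273×90/24 = 7525.9773 rpm, dir flips to −; running = −7525.9773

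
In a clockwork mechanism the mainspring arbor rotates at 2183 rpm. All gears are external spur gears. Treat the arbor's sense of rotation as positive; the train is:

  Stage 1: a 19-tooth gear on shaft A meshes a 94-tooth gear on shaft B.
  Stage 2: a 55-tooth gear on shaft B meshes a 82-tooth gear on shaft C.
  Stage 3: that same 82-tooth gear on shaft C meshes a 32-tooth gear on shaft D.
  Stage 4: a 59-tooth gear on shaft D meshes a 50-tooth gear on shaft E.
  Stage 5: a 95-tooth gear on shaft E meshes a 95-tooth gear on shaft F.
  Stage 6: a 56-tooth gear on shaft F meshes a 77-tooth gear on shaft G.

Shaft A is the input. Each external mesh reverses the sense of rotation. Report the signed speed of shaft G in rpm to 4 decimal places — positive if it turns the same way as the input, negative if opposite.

Stage 1 [19T→94T]: ω = 2183.0000×19/94 = 441.2447 rpm, dir flips to −; running = −441.2447
Stage 2 [55T→82T]: ω = 441.2447×55/82 = 295.9568 rpm, dir flips to +; running = +295.9568
Stage 3 [82T→32T]: ω = 295.9568×82/32 = 758.3893 rpm, dir flips to −; running = −758.3893
Stage 4 [59T→50T]: ω = 758.3893×59/50 = 894.8994 rpm, dir flips to +; running = +894.8994
Stage 5 [95T→95T]: ω = 894.8994×95/95 = 894.8994 rpm, dir flips to −; running = −894.8994
Stage 6 [56T→77T]: ω = 894.8994×56/77 = 650.8359 rpm, dir flips to +; running = +650.8359

+650.8359 rpm (same as input, |ω| = 650.8359 rpm)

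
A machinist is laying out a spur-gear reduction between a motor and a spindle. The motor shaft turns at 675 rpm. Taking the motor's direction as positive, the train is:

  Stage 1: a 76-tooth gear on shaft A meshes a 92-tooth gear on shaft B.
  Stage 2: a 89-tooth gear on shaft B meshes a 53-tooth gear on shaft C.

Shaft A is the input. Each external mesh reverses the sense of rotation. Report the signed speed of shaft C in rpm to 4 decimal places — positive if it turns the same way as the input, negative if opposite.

+936.3618 rpm (same as input, |ω| = 936.3618 rpm)

Stage 1 [76T→92T]: ω = 675.0000×76/92 = 557.6087 rpm, dir flips to −; running = −557.6087
Stage 2 [89T→53T]: ω = 557.6087×89/53 = 936.3618 rpm, dir flips to +; running = +936.3618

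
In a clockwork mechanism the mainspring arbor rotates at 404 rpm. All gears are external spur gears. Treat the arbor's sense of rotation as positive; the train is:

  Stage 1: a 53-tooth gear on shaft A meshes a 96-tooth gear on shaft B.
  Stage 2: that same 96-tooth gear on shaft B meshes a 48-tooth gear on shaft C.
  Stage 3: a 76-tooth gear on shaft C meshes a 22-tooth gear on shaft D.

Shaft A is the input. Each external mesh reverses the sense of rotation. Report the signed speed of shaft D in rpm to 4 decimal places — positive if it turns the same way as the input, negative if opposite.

Stage 1 [53T→96T]: ω = 404.0000×53/96 = 223.0417 rpm, dir flips to −; running = −223.0417
Stage 2 [96T→48T]: ω = 223.0417×96/48 = 446.0833 rpm, dir flips to +; running = +446.0833
Stage 3 [76T→22T]: ω = 446.0833×76/22 = 1541.0152 rpm, dir flips to −; running = −1541.0152

-1541.0152 rpm (opposite to input, |ω| = 1541.0152 rpm)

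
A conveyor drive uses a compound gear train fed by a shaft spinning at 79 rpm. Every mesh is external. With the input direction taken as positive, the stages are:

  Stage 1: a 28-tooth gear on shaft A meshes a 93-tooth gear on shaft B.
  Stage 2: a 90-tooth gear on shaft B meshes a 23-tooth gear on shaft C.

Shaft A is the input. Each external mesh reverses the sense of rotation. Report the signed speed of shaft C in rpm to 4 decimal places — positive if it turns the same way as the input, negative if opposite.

+93.0715 rpm (same as input, |ω| = 93.0715 rpm)

Stage 1 [28T→93T]: ω = 79.0000×28/93 = 23.7849 rpm, dir flips to −; running = −23.7849
Stage 2 [90T→23T]: ω = 23.7849×90/23 = 93.0715 rpm, dir flips to +; running = +93.0715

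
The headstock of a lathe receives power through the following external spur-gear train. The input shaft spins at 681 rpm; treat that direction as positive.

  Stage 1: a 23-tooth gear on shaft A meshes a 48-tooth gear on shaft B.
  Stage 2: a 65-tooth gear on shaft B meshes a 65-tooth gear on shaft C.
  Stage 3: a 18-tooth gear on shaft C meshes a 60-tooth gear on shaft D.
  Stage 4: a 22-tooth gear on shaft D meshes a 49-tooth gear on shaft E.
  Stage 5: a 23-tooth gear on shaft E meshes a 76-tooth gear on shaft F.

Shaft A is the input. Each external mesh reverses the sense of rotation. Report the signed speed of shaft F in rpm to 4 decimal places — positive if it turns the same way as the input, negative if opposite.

Stage 1 [23T→48T]: ω = 681.0000×23/48 = 326.3125 rpm, dir flips to −; running = −326.3125
Stage 2 [65T→65T]: ω = 326.3125×65/65 = 326.3125 rpm, dir flips to +; running = +326.3125
Stage 3 [18T→60T]: ω = 326.3125×18/60 = 97.8937 rpm, dir flips to −; running = −97.8937
Stage 4 [22T→49T]: ω = 97.8937×22/49 = 43.9523 rpm, dir flips to +; running = +43.9523
Stage 5 [23T→76T]: ω = 43.9523×23/76 = 13.3014 rpm, dir flips to −; running = −13.3014

-13.3014 rpm (opposite to input, |ω| = 13.3014 rpm)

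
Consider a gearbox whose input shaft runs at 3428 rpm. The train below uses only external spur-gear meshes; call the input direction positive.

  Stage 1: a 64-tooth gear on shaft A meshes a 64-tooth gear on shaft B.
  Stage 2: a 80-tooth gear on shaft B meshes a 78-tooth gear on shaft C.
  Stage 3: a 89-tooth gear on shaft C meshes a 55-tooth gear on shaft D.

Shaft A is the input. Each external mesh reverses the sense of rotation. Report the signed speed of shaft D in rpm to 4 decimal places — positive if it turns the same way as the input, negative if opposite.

-5689.3613 rpm (opposite to input, |ω| = 5689.3613 rpm)

Stage 1 [64T→64T]: ω = 3428.0000×64/64 = 3428.0000 rpm, dir flips to −; running = −3428.0000
Stage 2 [80T→78T]: ω = 3428.0000×80/78 = 3515.8974 rpm, dir flips to +; running = +3515.8974
Stage 3 [89T→55T]: ω = 3515.8974×89/55 = 5689.3613 rpm, dir flips to −; running = −5689.3613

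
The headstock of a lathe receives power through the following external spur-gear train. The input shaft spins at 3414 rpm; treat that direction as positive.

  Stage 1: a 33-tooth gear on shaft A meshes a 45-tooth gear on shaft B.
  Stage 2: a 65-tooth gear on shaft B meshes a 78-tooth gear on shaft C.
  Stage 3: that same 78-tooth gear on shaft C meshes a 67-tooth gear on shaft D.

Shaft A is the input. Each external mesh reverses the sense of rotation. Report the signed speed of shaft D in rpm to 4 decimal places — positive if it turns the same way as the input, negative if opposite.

Stage 1 [33T→45T]: ω = 3414.0000×33/45 = 2503.6000 rpm, dir flips to −; running = −2503.6000
Stage 2 [65T→78T]: ω = 2503.6000×65/78 = 2086.3333 rpm, dir flips to +; running = +2086.3333
Stage 3 [78T→67T]: ω = 2086.3333×78/67 = 2428.8657 rpm, dir flips to −; running = −2428.8657

-2428.8657 rpm (opposite to input, |ω| = 2428.8657 rpm)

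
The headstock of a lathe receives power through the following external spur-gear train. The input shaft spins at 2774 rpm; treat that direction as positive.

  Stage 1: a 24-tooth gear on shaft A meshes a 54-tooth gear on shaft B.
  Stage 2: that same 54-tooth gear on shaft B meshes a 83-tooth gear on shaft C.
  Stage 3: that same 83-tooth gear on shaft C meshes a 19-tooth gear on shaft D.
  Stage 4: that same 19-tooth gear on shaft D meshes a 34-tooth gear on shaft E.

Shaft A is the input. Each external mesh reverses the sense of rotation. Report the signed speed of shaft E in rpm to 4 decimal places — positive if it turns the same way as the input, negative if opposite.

+1958.1176 rpm (same as input, |ω| = 1958.1176 rpm)

Stage 1 [24T→54T]: ω = 2774.0000×24/54 = 1232.8889 rpm, dir flips to −; running = −1232.8889
Stage 2 [54T→83T]: ω = 1232.8889×54/83 = 802.1205 rpm, dir flips to +; running = +802.1205
Stage 3 [83T→19T]: ω = 802.1205×83/19 = 3504.0000 rpm, dir flips to −; running = −3504.0000
Stage 4 [19T→34T]: ω = 3504.0000×19/34 = 1958.1176 rpm, dir flips to +; running = +1958.1176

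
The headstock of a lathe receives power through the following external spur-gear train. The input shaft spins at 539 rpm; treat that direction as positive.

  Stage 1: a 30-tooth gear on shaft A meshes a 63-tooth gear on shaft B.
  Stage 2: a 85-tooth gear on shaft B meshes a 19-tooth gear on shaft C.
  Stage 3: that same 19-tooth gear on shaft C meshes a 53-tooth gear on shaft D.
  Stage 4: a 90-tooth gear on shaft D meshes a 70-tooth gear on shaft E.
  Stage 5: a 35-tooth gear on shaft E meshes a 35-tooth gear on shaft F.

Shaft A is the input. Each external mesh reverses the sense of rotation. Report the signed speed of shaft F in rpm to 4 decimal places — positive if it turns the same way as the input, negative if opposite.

-529.2453 rpm (opposite to input, |ω| = 529.2453 rpm)

Stage 1 [30T→63T]: ω = 539.0000×30/63 = 256.6667 rpm, dir flips to −; running = −256.6667
Stage 2 [85T→19T]: ω = 256.6667×85/19 = 1148.2456 rpm, dir flips to +; running = +1148.2456
Stage 3 [19T→53T]: ω = 1148.2456×19/53 = 411.6352 rpm, dir flips to −; running = −411.6352
Stage 4 [90T→70T]: ω = 411.6352×90/70 = 529.2453 rpm, dir flips to +; running = +529.2453
Stage 5 [35T→35T]: ω = 529.2453×35/35 = 529.2453 rpm, dir flips to −; running = −529.2453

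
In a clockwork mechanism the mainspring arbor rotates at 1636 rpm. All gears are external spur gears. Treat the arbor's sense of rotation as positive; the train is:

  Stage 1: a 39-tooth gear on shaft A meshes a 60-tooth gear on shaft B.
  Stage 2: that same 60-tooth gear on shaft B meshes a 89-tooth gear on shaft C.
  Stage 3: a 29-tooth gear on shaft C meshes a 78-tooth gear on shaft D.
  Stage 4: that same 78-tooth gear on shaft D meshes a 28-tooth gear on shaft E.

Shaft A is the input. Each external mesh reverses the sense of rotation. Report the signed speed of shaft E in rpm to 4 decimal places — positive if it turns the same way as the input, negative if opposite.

+742.5024 rpm (same as input, |ω| = 742.5024 rpm)

Stage 1 [39T→60T]: ω = 1636.0000×39/60 = 1063.4000 rpm, dir flips to −; running = −1063.4000
Stage 2 [60T→89T]: ω = 1063.4000×60/89 = 716.8989 rpm, dir flips to +; running = +716.8989
Stage 3 [29T→78T]: ω = 716.8989×29/78 = 266.5393 rpm, dir flips to −; running = −266.5393
Stage 4 [78T→28T]: ω = 266.5393×78/28 = 742.5024 rpm, dir flips to +; running = +742.5024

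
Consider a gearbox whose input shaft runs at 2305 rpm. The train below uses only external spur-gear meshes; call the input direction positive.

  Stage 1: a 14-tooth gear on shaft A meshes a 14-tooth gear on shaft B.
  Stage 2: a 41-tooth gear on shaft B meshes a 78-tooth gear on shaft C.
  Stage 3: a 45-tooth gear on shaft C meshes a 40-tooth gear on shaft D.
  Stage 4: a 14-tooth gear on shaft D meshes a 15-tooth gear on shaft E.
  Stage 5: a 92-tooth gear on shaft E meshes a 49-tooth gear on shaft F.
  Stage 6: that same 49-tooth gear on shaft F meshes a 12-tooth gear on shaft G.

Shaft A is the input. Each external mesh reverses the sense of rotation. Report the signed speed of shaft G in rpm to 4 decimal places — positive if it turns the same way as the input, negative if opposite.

Stage 1 [14T→14T]: ω = 2305.0000×14/14 = 2305.0000 rpm, dir flips to −; running = −2305.0000
Stage 2 [41T→78T]: ω = 2305.0000×41/78 = 1211.6026 rpm, dir flips to +; running = +1211.6026
Stage 3 [45T→40T]: ω = 1211.6026×45/40 = 1363.0529 rpm, dir flips to −; running = −1363.0529
Stage 4 [14T→15T]: ω = 1363.0529×14/15 = 1272.1827 rpm, dir flips to +; running = +1272.1827
Stage 5 [92T→49T]: ω = 1272.1827×92/49 = 2388.5879 rpm, dir flips to −; running = −2388.5879
Stage 6 [49T→12T]: ω = 2388.5879×49/12 = 9753.4006 rpm, dir flips to +; running = +9753.4006

+9753.4006 rpm (same as input, |ω| = 9753.4006 rpm)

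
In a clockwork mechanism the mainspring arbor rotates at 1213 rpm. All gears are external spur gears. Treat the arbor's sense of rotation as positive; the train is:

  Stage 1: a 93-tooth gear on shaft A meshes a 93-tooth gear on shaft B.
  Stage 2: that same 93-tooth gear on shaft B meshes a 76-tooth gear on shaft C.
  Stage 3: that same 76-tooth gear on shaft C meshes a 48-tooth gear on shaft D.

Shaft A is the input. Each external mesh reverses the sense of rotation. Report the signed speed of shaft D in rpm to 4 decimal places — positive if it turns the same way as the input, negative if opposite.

Stage 1 [93T→93T]: ω = 1213.0000×93/93 = 1213.0000 rpm, dir flips to −; running = −1213.0000
Stage 2 [93T→76T]: ω = 1213.0000×93/76 = 1484.3289 rpm, dir flips to +; running = +1484.3289
Stage 3 [76T→48T]: ω = 1484.3289×76/48 = 2350.1875 rpm, dir flips to −; running = −2350.1875

-2350.1875 rpm (opposite to input, |ω| = 2350.1875 rpm)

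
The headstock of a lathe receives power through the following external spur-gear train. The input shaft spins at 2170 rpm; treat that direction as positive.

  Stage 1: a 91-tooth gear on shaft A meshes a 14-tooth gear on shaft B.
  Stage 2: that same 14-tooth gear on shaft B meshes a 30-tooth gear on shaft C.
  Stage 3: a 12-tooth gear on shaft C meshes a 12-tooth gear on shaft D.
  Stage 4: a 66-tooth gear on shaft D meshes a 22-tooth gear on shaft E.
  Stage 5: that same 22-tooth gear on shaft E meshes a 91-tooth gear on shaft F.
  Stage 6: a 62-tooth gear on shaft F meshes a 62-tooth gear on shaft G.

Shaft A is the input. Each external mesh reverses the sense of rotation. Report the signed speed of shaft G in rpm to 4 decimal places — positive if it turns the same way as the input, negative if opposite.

Stage 1 [91T→14T]: ω = 2170.0000×91/14 = 14105.0000 rpm, dir flips to −; running = −14105.0000
Stage 2 [14T→30T]: ω = 14105.0000×14/30 = 6582.3333 rpm, dir flips to +; running = +6582.3333
Stage 3 [12T→12T]: ω = 6582.3333×12/12 = 6582.3333 rpm, dir flips to −; running = −6582.3333
Stage 4 [66T→22T]: ω = 6582.3333×66/22 = 19747.0000 rpm, dir flips to +; running = +19747.0000
Stage 5 [22T→91T]: ω = 19747.0000×22/91 = 4774.0000 rpm, dir flips to −; running = −4774.0000
Stage 6 [62T→62T]: ω = 4774.0000×62/62 = 4774.0000 rpm, dir flips to +; running = +4774.0000

+4774.0000 rpm (same as input, |ω| = 4774.0000 rpm)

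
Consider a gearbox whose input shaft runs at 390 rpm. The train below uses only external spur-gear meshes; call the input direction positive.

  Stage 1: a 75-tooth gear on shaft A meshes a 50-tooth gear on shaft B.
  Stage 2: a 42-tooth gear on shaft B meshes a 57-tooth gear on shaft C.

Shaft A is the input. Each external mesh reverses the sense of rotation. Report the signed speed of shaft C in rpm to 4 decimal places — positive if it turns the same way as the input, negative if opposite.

+431.0526 rpm (same as input, |ω| = 431.0526 rpm)

Stage 1 [75T→50T]: ω = 390.0000×75/50 = 585.0000 rpm, dir flips to −; running = −585.0000
Stage 2 [42T→57T]: ω = 585.0000×42/57 = 431.0526 rpm, dir flips to +; running = +431.0526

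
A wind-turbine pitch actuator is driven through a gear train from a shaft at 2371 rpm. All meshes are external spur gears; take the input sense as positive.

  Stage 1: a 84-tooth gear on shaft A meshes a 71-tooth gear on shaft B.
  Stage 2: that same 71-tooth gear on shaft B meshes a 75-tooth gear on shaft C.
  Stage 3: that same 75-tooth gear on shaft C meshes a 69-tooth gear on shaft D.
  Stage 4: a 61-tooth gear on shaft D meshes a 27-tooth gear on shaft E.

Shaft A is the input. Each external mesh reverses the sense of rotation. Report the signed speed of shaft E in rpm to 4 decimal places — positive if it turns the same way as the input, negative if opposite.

Stage 1 [84T→71T]: ω = 2371.0000×84/71 = 2805.1268 rpm, dir flips to −; running = −2805.1268
Stage 2 [71T→75T]: ω = 2805.1268×71/75 = 2655.5200 rpm, dir flips to +; running = +2655.5200
Stage 3 [75T→69T]: ω = 2655.5200×75/69 = 2886.4348 rpm, dir flips to −; running = −2886.4348
Stage 4 [61T→27T]: ω = 2886.4348×61/27 = 6521.2045 rpm, dir flips to +; running = +6521.2045

+6521.2045 rpm (same as input, |ω| = 6521.2045 rpm)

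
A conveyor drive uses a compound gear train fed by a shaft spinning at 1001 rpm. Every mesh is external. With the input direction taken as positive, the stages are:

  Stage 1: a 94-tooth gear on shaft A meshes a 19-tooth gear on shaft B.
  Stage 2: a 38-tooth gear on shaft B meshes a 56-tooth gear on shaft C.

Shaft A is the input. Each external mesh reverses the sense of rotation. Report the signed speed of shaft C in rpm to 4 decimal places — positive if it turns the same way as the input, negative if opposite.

+3360.5000 rpm (same as input, |ω| = 3360.5000 rpm)

Stage 1 [94T→19T]: ω = 1001.0000×94/19 = 4952.3158 rpm, dir flips to −; running = −4952.3158
Stage 2 [38T→56T]: ω = 4952.3158×38/56 = 3360.5000 rpm, dir flips to +; running = +3360.5000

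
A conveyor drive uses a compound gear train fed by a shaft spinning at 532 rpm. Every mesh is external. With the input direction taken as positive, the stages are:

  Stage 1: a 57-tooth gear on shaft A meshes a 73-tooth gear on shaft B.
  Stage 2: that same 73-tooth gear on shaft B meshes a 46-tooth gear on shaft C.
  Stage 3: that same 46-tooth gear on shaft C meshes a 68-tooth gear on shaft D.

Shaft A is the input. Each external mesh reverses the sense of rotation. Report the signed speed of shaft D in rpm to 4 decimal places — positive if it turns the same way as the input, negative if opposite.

Stage 1 [57T→73T]: ω = 532.0000×57/73 = 415.3973 rpm, dir flips to −; running = −415.3973
Stage 2 [73T→46T]: ω = 415.3973×73/46 = 659.2174 rpm, dir flips to +; running = +659.2174
Stage 3 [46T→68T]: ω = 659.2174×46/68 = 445.9412 rpm, dir flips to −; running = −445.9412

-445.9412 rpm (opposite to input, |ω| = 445.9412 rpm)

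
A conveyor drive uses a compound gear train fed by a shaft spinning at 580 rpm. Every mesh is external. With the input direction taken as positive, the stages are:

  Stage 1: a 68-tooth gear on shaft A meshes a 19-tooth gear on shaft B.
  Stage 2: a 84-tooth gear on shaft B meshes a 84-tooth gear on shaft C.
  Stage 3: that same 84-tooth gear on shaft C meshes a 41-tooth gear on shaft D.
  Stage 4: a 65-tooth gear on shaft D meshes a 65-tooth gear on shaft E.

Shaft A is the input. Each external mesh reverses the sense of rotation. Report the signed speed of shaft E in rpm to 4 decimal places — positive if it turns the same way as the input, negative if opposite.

Stage 1 [68T→19T]: ω = 580.0000×68/19 = 2075.7895 rpm, dir flips to −; running = −2075.7895
Stage 2 [84T→84T]: ω = 2075.7895×84/84 = 2075.7895 rpm, dir flips to +; running = +2075.7895
Stage 3 [84T→41T]: ω = 2075.7895×84/41 = 4252.8370 rpm, dir flips to −; running = −4252.8370
Stage 4 [65T→65T]: ω = 4252.8370×65/65 = 4252.8370 rpm, dir flips to +; running = +4252.8370

+4252.8370 rpm (same as input, |ω| = 4252.8370 rpm)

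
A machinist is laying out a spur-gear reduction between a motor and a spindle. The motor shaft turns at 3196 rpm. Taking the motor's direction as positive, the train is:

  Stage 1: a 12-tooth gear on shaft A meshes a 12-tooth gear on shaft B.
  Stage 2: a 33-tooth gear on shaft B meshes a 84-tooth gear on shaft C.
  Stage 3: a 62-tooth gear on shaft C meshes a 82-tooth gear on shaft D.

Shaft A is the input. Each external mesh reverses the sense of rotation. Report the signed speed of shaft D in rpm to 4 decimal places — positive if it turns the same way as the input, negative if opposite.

-949.3345 rpm (opposite to input, |ω| = 949.3345 rpm)

Stage 1 [12T→12T]: ω = 3196.0000×12/12 = 3196.0000 rpm, dir flips to −; running = −3196.0000
Stage 2 [33T→84T]: ω = 3196.0000×33/84 = 1255.5714 rpm, dir flips to +; running = +1255.5714
Stage 3 [62T→82T]: ω = 1255.5714×62/82 = 949.3345 rpm, dir flips to −; running = −949.3345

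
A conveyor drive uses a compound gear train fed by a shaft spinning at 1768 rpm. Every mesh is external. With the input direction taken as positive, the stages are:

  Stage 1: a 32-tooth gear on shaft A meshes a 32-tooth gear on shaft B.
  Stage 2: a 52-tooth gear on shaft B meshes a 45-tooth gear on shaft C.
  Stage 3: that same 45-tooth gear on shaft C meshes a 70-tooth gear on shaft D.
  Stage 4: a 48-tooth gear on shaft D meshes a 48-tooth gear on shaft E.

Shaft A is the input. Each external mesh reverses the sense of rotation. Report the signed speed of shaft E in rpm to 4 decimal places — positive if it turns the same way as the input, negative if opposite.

Stage 1 [32T→32T]: ω = 1768.0000×32/32 = 1768.0000 rpm, dir flips to −; running = −1768.0000
Stage 2 [52T→45T]: ω = 1768.0000×52/45 = 2043.0222 rpm, dir flips to +; running = +2043.0222
Stage 3 [45T→70T]: ω = 2043.0222×45/70 = 1313.3714 rpm, dir flips to −; running = −1313.3714
Stage 4 [48T→48T]: ω = 1313.3714×48/48 = 1313.3714 rpm, dir flips to +; running = +1313.3714

+1313.3714 rpm (same as input, |ω| = 1313.3714 rpm)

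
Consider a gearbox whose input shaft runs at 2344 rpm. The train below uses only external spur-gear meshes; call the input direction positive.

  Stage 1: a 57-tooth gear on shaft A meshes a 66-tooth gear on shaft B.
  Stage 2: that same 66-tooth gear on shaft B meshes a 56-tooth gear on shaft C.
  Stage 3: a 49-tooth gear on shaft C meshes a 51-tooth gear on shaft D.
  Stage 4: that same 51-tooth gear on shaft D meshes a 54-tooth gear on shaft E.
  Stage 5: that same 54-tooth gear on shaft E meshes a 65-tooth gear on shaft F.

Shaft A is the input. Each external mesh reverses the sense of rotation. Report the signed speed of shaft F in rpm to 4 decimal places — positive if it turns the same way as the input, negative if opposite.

Stage 1 [57T→66T]: ω = 2344.0000×57/66 = 2024.3636 rpm, dir flips to −; running = −2024.3636
Stage 2 [66T→56T]: ω = 2024.3636×66/56 = 2385.8571 rpm, dir flips to +; running = +2385.8571
Stage 3 [49T→51T]: ω = 2385.8571×49/51 = 2292.2941 rpm, dir flips to −; running = −2292.2941
Stage 4 [51T→54T]: ω = 2292.2941×51/54 = 2164.9444 rpm, dir flips to +; running = +2164.9444
Stage 5 [54T→65T]: ω = 2164.9444×54/65 = 1798.5692 rpm, dir flips to −; running = −1798.5692

-1798.5692 rpm (opposite to input, |ω| = 1798.5692 rpm)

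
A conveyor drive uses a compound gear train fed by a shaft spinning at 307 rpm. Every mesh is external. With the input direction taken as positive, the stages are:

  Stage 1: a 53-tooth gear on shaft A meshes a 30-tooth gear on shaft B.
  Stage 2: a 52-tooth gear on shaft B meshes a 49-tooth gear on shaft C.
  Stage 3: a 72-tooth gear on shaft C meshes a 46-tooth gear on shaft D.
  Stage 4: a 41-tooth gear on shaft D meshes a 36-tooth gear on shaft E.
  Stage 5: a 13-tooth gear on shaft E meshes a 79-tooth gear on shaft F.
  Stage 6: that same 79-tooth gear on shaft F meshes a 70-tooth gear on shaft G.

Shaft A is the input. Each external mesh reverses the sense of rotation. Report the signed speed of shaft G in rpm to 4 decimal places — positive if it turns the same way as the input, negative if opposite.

Stage 1 [53T→30T]: ω = 307.0000×53/30 = 542.3667 rpm, dir flips to −; running = −542.3667
Stage 2 [52T→49T]: ω = 542.3667×52/49 = 575.5728 rpm, dir flips to +; running = +575.5728
Stage 3 [72T→46T]: ω = 575.5728×72/46 = 900.8965 rpm, dir flips to −; running = −900.8965
Stage 4 [41T→36T]: ω = 900.8965×41/36 = 1026.0211 rpm, dir flips to +; running = +1026.0211
Stage 5 [13T→79T]: ω = 1026.0211×13/79 = 168.8389 rpm, dir flips to −; running = −168.8389
Stage 6 [79T→70T]: ω = 168.8389×79/70 = 190.5468 rpm, dir flips to +; running = +190.5468

+190.5468 rpm (same as input, |ω| = 190.5468 rpm)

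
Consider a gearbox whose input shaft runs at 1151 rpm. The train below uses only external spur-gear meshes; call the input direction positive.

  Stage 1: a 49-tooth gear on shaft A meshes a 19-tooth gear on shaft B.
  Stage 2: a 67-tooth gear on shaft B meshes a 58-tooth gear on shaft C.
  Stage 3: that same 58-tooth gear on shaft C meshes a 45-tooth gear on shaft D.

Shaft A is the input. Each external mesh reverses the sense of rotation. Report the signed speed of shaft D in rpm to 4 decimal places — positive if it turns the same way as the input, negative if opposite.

-4419.5708 rpm (opposite to input, |ω| = 4419.5708 rpm)

Stage 1 [49T→19T]: ω = 1151.0000×49/19 = 2968.3684 rpm, dir flips to −; running = −2968.3684
Stage 2 [67T→58T]: ω = 2968.3684×67/58 = 3428.9773 rpm, dir flips to +; running = +3428.9773
Stage 3 [58T→45T]: ω = 3428.9773×58/45 = 4419.5708 rpm, dir flips to −; running = −4419.5708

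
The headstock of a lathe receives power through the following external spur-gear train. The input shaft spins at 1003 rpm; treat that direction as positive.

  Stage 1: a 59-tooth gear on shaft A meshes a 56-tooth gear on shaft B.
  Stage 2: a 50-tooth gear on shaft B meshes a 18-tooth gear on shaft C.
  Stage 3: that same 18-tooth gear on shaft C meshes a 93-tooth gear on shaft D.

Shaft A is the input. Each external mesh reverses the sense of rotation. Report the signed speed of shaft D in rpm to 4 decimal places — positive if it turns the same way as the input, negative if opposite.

-568.1356 rpm (opposite to input, |ω| = 568.1356 rpm)

Stage 1 [59T→56T]: ω = 1003.0000×59/56 = 1056.7321 rpm, dir flips to −; running = −1056.7321
Stage 2 [50T→18T]: ω = 1056.7321×50/18 = 2935.3671 rpm, dir flips to +; running = +2935.3671
Stage 3 [18T→93T]: ω = 2935.3671×18/93 = 568.1356 rpm, dir flips to −; running = −568.1356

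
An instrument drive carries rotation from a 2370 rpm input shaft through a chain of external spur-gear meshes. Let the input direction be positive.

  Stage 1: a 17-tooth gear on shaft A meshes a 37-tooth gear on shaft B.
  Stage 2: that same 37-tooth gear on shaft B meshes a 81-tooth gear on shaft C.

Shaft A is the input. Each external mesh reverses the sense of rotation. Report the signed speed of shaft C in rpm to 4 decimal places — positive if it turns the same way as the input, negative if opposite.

+497.4074 rpm (same as input, |ω| = 497.4074 rpm)

Stage 1 [17T→37T]: ω = 2370.0000×17/37 = 1088.9189 rpm, dir flips to −; running = −1088.9189
Stage 2 [37T→81T]: ω = 1088.9189×37/81 = 497.4074 rpm, dir flips to +; running = +497.4074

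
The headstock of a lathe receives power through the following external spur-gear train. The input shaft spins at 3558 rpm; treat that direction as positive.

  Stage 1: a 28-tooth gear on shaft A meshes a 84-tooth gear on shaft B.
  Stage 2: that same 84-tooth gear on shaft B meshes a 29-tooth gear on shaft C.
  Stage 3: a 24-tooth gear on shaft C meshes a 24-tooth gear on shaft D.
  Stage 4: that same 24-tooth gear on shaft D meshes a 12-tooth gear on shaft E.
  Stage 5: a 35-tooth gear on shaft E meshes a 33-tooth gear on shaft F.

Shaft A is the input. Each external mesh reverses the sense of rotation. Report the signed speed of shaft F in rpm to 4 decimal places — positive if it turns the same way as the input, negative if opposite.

-7287.0219 rpm (opposite to input, |ω| = 7287.0219 rpm)

Stage 1 [28T→84T]: ω = 3558.0000×28/84 = 1186.0000 rpm, dir flips to −; running = −1186.0000
Stage 2 [84T→29T]: ω = 1186.0000×84/29 = 3435.3103 rpm, dir flips to +; running = +3435.3103
Stage 3 [24T→24T]: ω = 3435.3103×24/24 = 3435.3103 rpm, dir flips to −; running = −3435.3103
Stage 4 [24T→12T]: ω = 3435.3103×24/12 = 6870.6207 rpm, dir flips to +; running = +6870.6207
Stage 5 [35T→33T]: ω = 6870.6207×35/33 = 7287.0219 rpm, dir flips to −; running = −7287.0219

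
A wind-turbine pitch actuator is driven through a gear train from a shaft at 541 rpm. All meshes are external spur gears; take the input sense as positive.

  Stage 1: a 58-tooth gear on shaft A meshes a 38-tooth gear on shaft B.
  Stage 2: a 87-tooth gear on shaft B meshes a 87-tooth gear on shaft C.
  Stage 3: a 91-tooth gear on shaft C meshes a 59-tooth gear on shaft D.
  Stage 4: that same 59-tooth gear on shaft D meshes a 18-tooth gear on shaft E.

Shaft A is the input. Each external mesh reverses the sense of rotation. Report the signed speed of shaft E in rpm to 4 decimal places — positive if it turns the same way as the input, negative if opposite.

Stage 1 [58T→38T]: ω = 541.0000×58/38 = 825.7368 rpm, dir flips to −; running = −825.7368
Stage 2 [87T→87T]: ω = 825.7368×87/87 = 825.7368 rpm, dir flips to +; running = +825.7368
Stage 3 [91T→59T]: ω = 825.7368×91/59 = 1273.5941 rpm, dir flips to −; running = −1273.5941
Stage 4 [59T→18T]: ω = 1273.5941×59/18 = 4174.5585 rpm, dir flips to +; running = +4174.5585

+4174.5585 rpm (same as input, |ω| = 4174.5585 rpm)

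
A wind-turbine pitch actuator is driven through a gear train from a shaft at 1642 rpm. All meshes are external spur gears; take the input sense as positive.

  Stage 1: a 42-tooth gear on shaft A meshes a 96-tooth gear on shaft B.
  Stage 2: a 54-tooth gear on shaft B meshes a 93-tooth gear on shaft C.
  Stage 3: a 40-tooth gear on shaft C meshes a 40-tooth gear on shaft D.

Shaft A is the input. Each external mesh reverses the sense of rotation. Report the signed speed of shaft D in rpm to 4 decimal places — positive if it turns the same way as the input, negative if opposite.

-417.1210 rpm (opposite to input, |ω| = 417.1210 rpm)

Stage 1 [42T→96T]: ω = 1642.0000×42/96 = 718.3750 rpm, dir flips to −; running = −718.3750
Stage 2 [54T→93T]: ω = 718.3750×54/93 = 417.1210 rpm, dir flips to +; running = +417.1210
Stage 3 [40T→40T]: ω = 417.1210×40/40 = 417.1210 rpm, dir flips to −; running = −417.1210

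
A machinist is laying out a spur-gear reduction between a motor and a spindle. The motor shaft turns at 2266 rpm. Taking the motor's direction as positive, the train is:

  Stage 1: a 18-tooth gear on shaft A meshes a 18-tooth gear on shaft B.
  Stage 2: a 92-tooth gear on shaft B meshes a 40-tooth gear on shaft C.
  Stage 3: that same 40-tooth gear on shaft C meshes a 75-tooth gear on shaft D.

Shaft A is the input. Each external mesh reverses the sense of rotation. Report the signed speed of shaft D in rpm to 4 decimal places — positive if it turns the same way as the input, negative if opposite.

-2779.6267 rpm (opposite to input, |ω| = 2779.6267 rpm)

Stage 1 [18T→18T]: ω = 2266.0000×18/18 = 2266.0000 rpm, dir flips to −; running = −2266.0000
Stage 2 [92T→40T]: ω = 2266.0000×92/40 = 5211.8000 rpm, dir flips to +; running = +5211.8000
Stage 3 [40T→75T]: ω = 5211.8000×40/75 = 2779.6267 rpm, dir flips to −; running = −2779.6267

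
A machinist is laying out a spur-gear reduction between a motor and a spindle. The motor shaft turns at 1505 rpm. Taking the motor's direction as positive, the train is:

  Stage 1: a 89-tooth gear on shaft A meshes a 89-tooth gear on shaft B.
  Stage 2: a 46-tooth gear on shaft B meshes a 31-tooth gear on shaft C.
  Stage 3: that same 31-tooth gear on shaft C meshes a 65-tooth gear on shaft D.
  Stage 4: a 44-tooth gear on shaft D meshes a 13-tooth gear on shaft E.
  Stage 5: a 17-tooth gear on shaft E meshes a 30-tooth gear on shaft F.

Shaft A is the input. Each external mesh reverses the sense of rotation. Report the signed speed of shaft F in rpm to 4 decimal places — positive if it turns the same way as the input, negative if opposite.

-2042.7629 rpm (opposite to input, |ω| = 2042.7629 rpm)

Stage 1 [89T→89T]: ω = 1505.0000×89/89 = 1505.0000 rpm, dir flips to −; running = −1505.0000
Stage 2 [46T→31T]: ω = 1505.0000×46/31 = 2233.2258 rpm, dir flips to +; running = +2233.2258
Stage 3 [31T→65T]: ω = 2233.2258×31/65 = 1065.0769 rpm, dir flips to −; running = −1065.0769
Stage 4 [44T→13T]: ω = 1065.0769×44/13 = 3604.8757 rpm, dir flips to +; running = +3604.8757
Stage 5 [17T→30T]: ω = 3604.8757×17/30 = 2042.7629 rpm, dir flips to −; running = −2042.7629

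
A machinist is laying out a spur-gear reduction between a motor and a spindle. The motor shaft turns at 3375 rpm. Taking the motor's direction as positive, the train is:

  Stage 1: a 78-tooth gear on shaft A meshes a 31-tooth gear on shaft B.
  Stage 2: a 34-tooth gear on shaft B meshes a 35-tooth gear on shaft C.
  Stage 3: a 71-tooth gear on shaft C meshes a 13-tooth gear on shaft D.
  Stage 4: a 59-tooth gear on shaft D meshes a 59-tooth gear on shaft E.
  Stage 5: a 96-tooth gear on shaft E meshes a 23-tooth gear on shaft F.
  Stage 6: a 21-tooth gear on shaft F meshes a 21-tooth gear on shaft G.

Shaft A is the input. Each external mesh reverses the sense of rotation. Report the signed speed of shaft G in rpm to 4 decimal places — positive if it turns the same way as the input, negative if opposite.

Stage 1 [78T→31T]: ω = 3375.0000×78/31 = 8491.9355 rpm, dir flips to −; running = −8491.9355
Stage 2 [34T→35T]: ω = 8491.9355×34/35 = 8249.3088 rpm, dir flips to +; running = +8249.3088
Stage 3 [71T→13T]: ω = 8249.3088×71/13 = 45053.9171 rpm, dir flips to −; running = −45053.9171
Stage 4 [59T→59T]: ω = 45053.9171×59/59 = 45053.9171 rpm, dir flips to +; running = +45053.9171
Stage 5 [96T→23T]: ω = 45053.9171×96/23 = 188051.1320 rpm, dir flips to −; running = −188051.1320
Stage 6 [21T→21T]: ω = 188051.1320×21/21 = 188051.1320 rpm, dir flips to +; running = +188051.1320

+188051.1320 rpm (same as input, |ω| = 188051.1320 rpm)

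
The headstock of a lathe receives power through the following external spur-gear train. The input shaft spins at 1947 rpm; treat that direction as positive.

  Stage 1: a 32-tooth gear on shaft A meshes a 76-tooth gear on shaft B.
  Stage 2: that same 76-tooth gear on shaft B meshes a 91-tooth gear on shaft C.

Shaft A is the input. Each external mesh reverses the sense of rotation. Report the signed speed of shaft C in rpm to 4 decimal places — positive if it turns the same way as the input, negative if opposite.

Stage 1 [32T→76T]: ω = 1947.0000×32/76 = 819.7895 rpm, dir flips to −; running = −819.7895
Stage 2 [76T→91T]: ω = 819.7895×76/91 = 684.6593 rpm, dir flips to +; running = +684.6593

+684.6593 rpm (same as input, |ω| = 684.6593 rpm)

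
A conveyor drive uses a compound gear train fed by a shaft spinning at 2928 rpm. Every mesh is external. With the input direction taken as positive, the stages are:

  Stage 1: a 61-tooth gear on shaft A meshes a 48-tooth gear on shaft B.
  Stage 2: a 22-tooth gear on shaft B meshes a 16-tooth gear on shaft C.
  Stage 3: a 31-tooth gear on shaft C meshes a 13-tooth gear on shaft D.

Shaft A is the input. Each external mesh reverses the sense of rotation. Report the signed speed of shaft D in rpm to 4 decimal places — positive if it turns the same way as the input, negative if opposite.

Stage 1 [61T→48T]: ω = 2928.0000×61/48 = 3721.0000 rpm, dir flips to −; running = −3721.0000
Stage 2 [22T→16T]: ω = 3721.0000×22/16 = 5116.3750 rpm, dir flips to +; running = +5116.3750
Stage 3 [31T→13T]: ω = 5116.3750×31/13 = 12200.5865 rpm, dir flips to −; running = −12200.5865

-12200.5865 rpm (opposite to input, |ω| = 12200.5865 rpm)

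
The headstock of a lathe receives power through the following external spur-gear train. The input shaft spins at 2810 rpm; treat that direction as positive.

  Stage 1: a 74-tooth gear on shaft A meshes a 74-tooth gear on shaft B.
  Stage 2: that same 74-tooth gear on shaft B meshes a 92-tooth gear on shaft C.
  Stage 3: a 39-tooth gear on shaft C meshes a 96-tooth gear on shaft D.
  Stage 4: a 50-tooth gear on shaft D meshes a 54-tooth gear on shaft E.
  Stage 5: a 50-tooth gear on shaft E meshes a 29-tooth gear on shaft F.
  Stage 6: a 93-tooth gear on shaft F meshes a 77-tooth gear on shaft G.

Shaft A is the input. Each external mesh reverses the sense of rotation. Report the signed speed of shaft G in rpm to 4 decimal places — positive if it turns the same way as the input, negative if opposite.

+1770.4516 rpm (same as input, |ω| = 1770.4516 rpm)

Stage 1 [74T→74T]: ω = 2810.0000×74/74 = 2810.0000 rpm, dir flips to −; running = −2810.0000
Stage 2 [74T→92T]: ω = 2810.0000×74/92 = 2260.2174 rpm, dir flips to +; running = +2260.2174
Stage 3 [39T→96T]: ω = 2260.2174×39/96 = 918.2133 rpm, dir flips to −; running = −918.2133
Stage 4 [50T→54T]: ω = 918.2133×50/54 = 850.1975 rpm, dir flips to +; running = +850.1975
Stage 5 [50T→29T]: ω = 850.1975×50/29 = 1465.8578 rpm, dir flips to −; running = −1465.8578
Stage 6 [93T→77T]: ω = 1465.8578×93/77 = 1770.4516 rpm, dir flips to +; running = +1770.4516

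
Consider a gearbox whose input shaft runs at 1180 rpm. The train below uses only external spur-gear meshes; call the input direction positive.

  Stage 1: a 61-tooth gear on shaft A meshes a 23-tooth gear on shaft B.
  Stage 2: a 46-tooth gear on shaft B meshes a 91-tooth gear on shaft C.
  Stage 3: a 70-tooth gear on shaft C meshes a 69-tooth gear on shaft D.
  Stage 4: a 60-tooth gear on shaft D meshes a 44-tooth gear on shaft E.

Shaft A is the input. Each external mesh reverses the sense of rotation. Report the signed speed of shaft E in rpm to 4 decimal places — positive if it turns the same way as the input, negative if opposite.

Stage 1 [61T→23T]: ω = 1180.0000×61/23 = 3129.5652 rpm, dir flips to −; running = −3129.5652
Stage 2 [46T→91T]: ω = 3129.5652×46/91 = 1581.9780 rpm, dir flips to +; running = +1581.9780
Stage 3 [70T→69T]: ω = 1581.9780×70/69 = 1604.9052 rpm, dir flips to −; running = −1604.9052
Stage 4 [60T→44T]: ω = 1604.9052×60/44 = 2188.5071 rpm, dir flips to +; running = +2188.5071

+2188.5071 rpm (same as input, |ω| = 2188.5071 rpm)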